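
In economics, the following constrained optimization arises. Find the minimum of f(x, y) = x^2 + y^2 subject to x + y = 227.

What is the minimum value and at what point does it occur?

Substitute y = 227 - x into f(x,y) = x^2 + y^2:
g(x) = x^2 + (227 - x)^2 = 2x^2 - 454x + 51529
g'(x) = 4x - 454 = 0  =>  x = 227/2
y = 227 - 227/2 = 227/2
Minimum value = (227/2)^2 + (227/2)^2 = 51529/2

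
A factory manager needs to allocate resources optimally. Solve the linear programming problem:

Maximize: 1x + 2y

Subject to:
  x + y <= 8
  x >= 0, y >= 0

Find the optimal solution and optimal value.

The feasible region has vertices at [(0, 0), (8, 0), (0, 8)].
Checking objective 1x + 2y at each vertex:
  (0, 0): 1*0 + 2*0 = 0
  (8, 0): 1*8 + 2*0 = 8
  (0, 8): 1*0 + 2*8 = 16
Maximum is 16 at (0, 8).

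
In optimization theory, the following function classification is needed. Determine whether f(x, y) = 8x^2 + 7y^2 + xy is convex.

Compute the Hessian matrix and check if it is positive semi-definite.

f(x,y) = 8x^2 + 7y^2 + xy
Hessian H = [[16, 1], [1, 14]]
trace(H) = 30, det(H) = 223
Eigenvalues: (30 +/- sqrt(8)) / 2 = 16.41, 13.59
Since both eigenvalues > 0, f is convex.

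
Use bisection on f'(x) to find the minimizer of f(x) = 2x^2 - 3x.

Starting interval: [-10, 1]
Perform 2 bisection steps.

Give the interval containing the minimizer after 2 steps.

Finding critical point of f(x) = 2x^2 - 3x using bisection on f'(x) = 4x + -3.
f'(x) = 0 when x = 3/4.
Starting interval: [-10, 1]
Step 1: mid = -9/2, f'(mid) = -21, new interval = [-9/2, 1]
Step 2: mid = -7/4, f'(mid) = -10, new interval = [-7/4, 1]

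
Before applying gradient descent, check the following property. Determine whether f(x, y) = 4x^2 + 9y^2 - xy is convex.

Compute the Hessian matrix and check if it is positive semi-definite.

f(x,y) = 4x^2 + 9y^2 - xy
Hessian H = [[8, -1], [-1, 18]]
trace(H) = 26, det(H) = 143
Eigenvalues: (26 +/- sqrt(104)) / 2 = 18.1, 7.901
Since both eigenvalues > 0, f is convex.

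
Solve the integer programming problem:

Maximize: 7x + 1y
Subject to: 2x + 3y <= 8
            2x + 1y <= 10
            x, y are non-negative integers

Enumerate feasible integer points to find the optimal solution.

Constraint 1: 2x + 3y <= 8
Constraint 2: 2x + 1y <= 10
Feasible x range (need y >= 0): 0 <= x <= min(8/2, 10/2) => x in {0, ..., 4}.
Enumerate feasible integer points row by row (the coefficient of y is 1 > 0, so for each x the largest feasible y gives the best value):
  x = 0: y <= min((8 - 2*0)/3, (10 - 2*0)/1) => y in {0, ..., 2}; best 7*0 + 1*2 = 2
  x = 1: y <= min((8 - 2*1)/3, (10 - 2*1)/1) => y in {0, ..., 2}; best 7*1 + 1*2 = 9
  x = 2: y <= min((8 - 2*2)/3, (10 - 2*2)/1) => y in {0, ..., 1}; best 7*2 + 1*1 = 15
  x = 3: y <= min((8 - 2*3)/3, (10 - 2*3)/1) => y in {0}; best 7*3 + 1*0 = 21
  x = 4: y <= min((8 - 2*4)/3, (10 - 2*4)/1) => y in {0}; best 7*4 + 1*0 = 28
The maximum 7x + 1y = 28 is achieved at x = 4, y = 0.
Check: 2*4 + 3*0 = 8 <= 8 and 2*4 + 1*0 = 8 <= 10.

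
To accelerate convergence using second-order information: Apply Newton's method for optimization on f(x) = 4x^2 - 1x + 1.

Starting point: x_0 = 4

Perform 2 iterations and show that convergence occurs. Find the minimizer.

f(x) = 4x^2 - 1x + 1, f'(x) = 8x + (-1), f''(x) = 8
Step 1: f'(4) = 31, x_1 = 4 - 31/8 = 1/8
Step 2: f'(1/8) = 0, x_2 = 1/8 (converged)
Newton's method converges in 1 step for quadratics.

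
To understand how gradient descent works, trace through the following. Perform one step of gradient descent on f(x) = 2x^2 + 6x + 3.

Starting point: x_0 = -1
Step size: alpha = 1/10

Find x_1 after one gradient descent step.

f(x) = 2x^2 + 6x + 3
f'(x) = 4x + 6
f'(-1) = 4*-1 + (6) = 2
x_1 = x_0 - alpha * f'(x_0) = -1 - 1/10 * 2 = -6/5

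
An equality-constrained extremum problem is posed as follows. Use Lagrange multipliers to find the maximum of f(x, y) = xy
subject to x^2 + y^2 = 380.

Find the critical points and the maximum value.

Lagrange conditions: y = 2*lambda*x and x = 2*lambda*y
If x = 0 then y = 0, violating the constraint, so x, y != 0.
Dividing: y/x = x/y => x^2 = y^2 => y = x or y = -x
Constraint: 2x^2 = 380 => x^2 = 190 => x = +/-sqrt(190)
Critical points: (sqrt(190), sqrt(190)), (-sqrt(190), -sqrt(190)), (sqrt(190), -sqrt(190)), (-sqrt(190), sqrt(190))
  y = x:  xy = x^2 = 190  at (sqrt(190), sqrt(190)) and (-sqrt(190), -sqrt(190))
  y = -x: xy = -x^2 = -190 at (sqrt(190), -sqrt(190)) and (-sqrt(190), sqrt(190))
Maximum xy = 190 at (sqrt(190), sqrt(190)) and (-sqrt(190), -sqrt(190))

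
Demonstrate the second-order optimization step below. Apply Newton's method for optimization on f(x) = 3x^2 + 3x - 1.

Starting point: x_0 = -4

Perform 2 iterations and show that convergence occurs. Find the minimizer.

f(x) = 3x^2 + 3x - 1, f'(x) = 6x + (3), f''(x) = 6
Step 1: f'(-4) = -21, x_1 = -4 - -21/6 = -1/2
Step 2: f'(-1/2) = 0, x_2 = -1/2 (converged)
Newton's method converges in 1 step for quadratics.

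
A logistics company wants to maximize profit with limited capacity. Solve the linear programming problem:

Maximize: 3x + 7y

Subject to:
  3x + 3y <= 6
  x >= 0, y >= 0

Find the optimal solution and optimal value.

The feasible region has vertices at [(0, 0), (2, 0), (0, 2)].
Checking objective 3x + 7y at each vertex:
  (0, 0): 3*0 + 7*0 = 0
  (2, 0): 3*2 + 7*0 = 6
  (0, 2): 3*0 + 7*2 = 14
Maximum is 14 at (0, 2).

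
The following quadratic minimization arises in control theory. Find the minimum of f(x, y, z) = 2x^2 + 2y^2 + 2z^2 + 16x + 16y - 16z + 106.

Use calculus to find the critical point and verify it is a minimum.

f(x,y,z) = 2x^2 + 2y^2 + 2z^2 + 16x + 16y - 16z + 106
df/dx = 4x + (16) = 0 => x = -4
df/dy = 4y + (16) = 0 => y = -4
df/dz = 4z + (-16) = 0 => z = 4
f(-4,-4,4) = 2*(-4)^2 + 2*(-4)^2 + 2*(4)^2 + 16*(-4) + 16*(-4) + -16*(4) + 106 = 10
Hessian is diagonal with entries 4, 4, 4 > 0, confirmed minimum.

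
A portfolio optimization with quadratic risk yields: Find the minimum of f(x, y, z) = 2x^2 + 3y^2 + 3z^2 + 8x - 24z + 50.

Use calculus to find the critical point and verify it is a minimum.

f(x,y,z) = 2x^2 + 3y^2 + 3z^2 + 8x - 24z + 50
df/dx = 4x + (8) = 0 => x = -2
df/dy = 6y + (0) = 0 => y = 0
df/dz = 6z + (-24) = 0 => z = 4
f(-2,0,4) = 2*(-2)^2 + 3*(0)^2 + 3*(4)^2 + 8*(-2) + -24*(4) + 50 = -6
Hessian is diagonal with entries 4, 6, 6 > 0, confirmed minimum.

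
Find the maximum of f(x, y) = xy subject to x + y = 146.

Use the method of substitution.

Substitute y = 146 - x into f(x,y) = xy:
g(x) = x(146 - x) = 146x - x^2
g'(x) = 146 - 2x = 0  =>  x = 73
y = 146 - 73 = 73
Maximum value = 73 * 73 = 5329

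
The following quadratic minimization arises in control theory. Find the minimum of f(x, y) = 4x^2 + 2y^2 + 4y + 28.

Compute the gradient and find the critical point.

f(x,y) = 4x^2 + 2y^2 + 4y + 28
df/dx = 8x + (0) = 0  =>  x = 0
df/dy = 4y + (4) = 0  =>  y = -1
f(0, -1) = 4*(0)^2 + 2*(-1)^2 + 4*(-1) + 28 = 26
Hessian is diagonal with entries 8, 4 > 0, so this is a minimum.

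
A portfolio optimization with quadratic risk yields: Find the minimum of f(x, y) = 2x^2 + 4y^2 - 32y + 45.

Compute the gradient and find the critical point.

f(x,y) = 2x^2 + 4y^2 - 32y + 45
df/dx = 4x + (0) = 0  =>  x = 0
df/dy = 8y + (-32) = 0  =>  y = 4
f(0, 4) = 2*(0)^2 + 4*(4)^2 + -32*(4) + 45 = -19
Hessian is diagonal with entries 4, 8 > 0, so this is a minimum.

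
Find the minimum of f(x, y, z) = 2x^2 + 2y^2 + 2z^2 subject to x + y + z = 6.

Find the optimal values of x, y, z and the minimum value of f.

Using Lagrange multipliers on f = 2x^2 + 2y^2 + 2z^2 with constraint x + y + z = 6:
Conditions: 2*2*x = lambda, 2*2*y = lambda, 2*2*z = lambda
So x = lambda/4, y = lambda/4, z = lambda/4
Substituting into constraint: lambda * (3/4) = 6
lambda = 8
x = 2, y = 2, z = 2
Minimum value = 24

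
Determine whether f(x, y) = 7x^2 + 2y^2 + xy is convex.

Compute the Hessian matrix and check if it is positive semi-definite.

f(x,y) = 7x^2 + 2y^2 + xy
Hessian H = [[14, 1], [1, 4]]
trace(H) = 18, det(H) = 55
Eigenvalues: (18 +/- sqrt(104)) / 2 = 14.1, 3.901
Since both eigenvalues > 0, f is convex.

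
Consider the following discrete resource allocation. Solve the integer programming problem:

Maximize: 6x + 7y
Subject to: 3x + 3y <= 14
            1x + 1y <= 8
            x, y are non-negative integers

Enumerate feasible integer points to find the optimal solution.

Constraint 1: 3x + 3y <= 14
Constraint 2: 1x + 1y <= 8
Feasible x range (need y >= 0): 0 <= x <= min(14/3, 8/1) => x in {0, ..., 4}.
Enumerate feasible integer points row by row (the coefficient of y is 7 > 0, so for each x the largest feasible y gives the best value):
  x = 0: y <= min((14 - 3*0)/3, (8 - 1*0)/1) => y in {0, ..., 4}; best 6*0 + 7*4 = 28
  x = 1: y <= min((14 - 3*1)/3, (8 - 1*1)/1) => y in {0, ..., 3}; best 6*1 + 7*3 = 27
  x = 2: y <= min((14 - 3*2)/3, (8 - 1*2)/1) => y in {0, ..., 2}; best 6*2 + 7*2 = 26
  x = 3: y <= min((14 - 3*3)/3, (8 - 1*3)/1) => y in {0, ..., 1}; best 6*3 + 7*1 = 25
  x = 4: y <= min((14 - 3*4)/3, (8 - 1*4)/1) => y in {0}; best 6*4 + 7*0 = 24
The maximum 6x + 7y = 28 is achieved at x = 0, y = 4.
Check: 3*0 + 3*4 = 12 <= 14 and 1*0 + 1*4 = 4 <= 8.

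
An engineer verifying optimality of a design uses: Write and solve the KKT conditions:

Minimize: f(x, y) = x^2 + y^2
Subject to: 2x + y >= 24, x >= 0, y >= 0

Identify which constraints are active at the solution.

KKT conditions for min x^2 + y^2 s.t. 2x + 1y >= 24, x >= 0, y >= 0:
Stationarity: 2x = mu*2 + mu_x, 2y = mu*1 + mu_y, with mu, mu_x, mu_y >= 0
Complementary slackness: mu*(2x + y - 24) = 0, mu_x*x = 0, mu_y*y = 0
(0, 0) is infeasible (2*0 + 1*0 < 24), so if mu = 0 stationarity would force x = mu_x/2 >= 0, y = mu_y/2 >= 0 with mu_x*x = mu_y*y = 0, i.e. x = y = 0: contradiction. Hence mu > 0 and 2x + y = 24 is active.
Try x > 0, y > 0 (so mu_x = mu_y = 0): x = 2*mu/2, y = 1*mu/2
Substitute: 2*(2*mu/2) + 1*(1*mu/2) = 24
  mu*5/2 = 24 => mu = 48/5
x* = 48/5 > 0, y* = 24/5 > 0, consistent with mu_x = mu_y = 0.
f is convex and the constraints are linear, so this KKT point is the global minimum.
f* = 576/5
Active constraints: 2x + y >= 24 (holds with equality, mu = 48/5 > 0); x >= 0 and y >= 0 are inactive (mu_x = mu_y = 0).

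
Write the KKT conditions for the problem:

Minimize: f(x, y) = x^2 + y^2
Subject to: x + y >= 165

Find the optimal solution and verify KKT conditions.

KKT conditions for min x^2 + y^2 s.t. x + y >= 165:
Stationarity: 2x = mu, 2y = mu
So x = y = mu/2.
Complementary slackness: mu*(x + y - 165) = 0
Primal feasibility: x + y >= 165; dual feasibility: mu >= 0
If mu = 0 then x = y = 0, but 0 + 0 < 165 is infeasible, so the constraint is active.
Constraint active: x + y = 2*(mu/2) = 165 => mu = 165
x = y = 165/2, f = 27225/2
Verify: stationarity 2*(165/2) = 165 = mu; primal 165/2 + 165/2 = 165 >= 165; dual mu = 165 >= 0; complementary slackness 165*(165 - 165) = 0. All KKT conditions hold.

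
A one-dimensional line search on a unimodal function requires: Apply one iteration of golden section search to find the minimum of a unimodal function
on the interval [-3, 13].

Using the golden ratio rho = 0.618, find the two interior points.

Golden section search on [-3, 13].
Golden ratio rho = 0.618 (approx).
Interior points:
  x_1 = -3 + (1-0.618)*16 = 3.1120
  x_2 = -3 + 0.618*16 = 6.8880
Compare f(x_1) and f(x_2) to determine which subinterval to keep.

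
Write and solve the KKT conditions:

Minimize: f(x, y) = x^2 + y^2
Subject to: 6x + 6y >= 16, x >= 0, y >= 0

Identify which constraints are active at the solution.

KKT conditions for min x^2 + y^2 s.t. 6x + 6y >= 16, x >= 0, y >= 0:
Stationarity: 2x = mu*6 + mu_x, 2y = mu*6 + mu_y, with mu, mu_x, mu_y >= 0
Complementary slackness: mu*(6x + 6y - 16) = 0, mu_x*x = 0, mu_y*y = 0
(0, 0) is infeasible (6*0 + 6*0 < 16), so if mu = 0 stationarity would force x = mu_x/2 >= 0, y = mu_y/2 >= 0 with mu_x*x = mu_y*y = 0, i.e. x = y = 0: contradiction. Hence mu > 0 and 6x + 6y = 16 is active.
Try x > 0, y > 0 (so mu_x = mu_y = 0): x = 6*mu/2, y = 6*mu/2
Substitute: 6*(6*mu/2) + 6*(6*mu/2) = 16
  mu*72/2 = 16 => mu = 4/9
x* = 4/3 > 0, y* = 4/3 > 0, consistent with mu_x = mu_y = 0.
f is convex and the constraints are linear, so this KKT point is the global minimum.
f* = 32/9
Active constraints: 6x + 6y >= 16 (holds with equality, mu = 4/9 > 0); x >= 0 and y >= 0 are inactive (mu_x = mu_y = 0).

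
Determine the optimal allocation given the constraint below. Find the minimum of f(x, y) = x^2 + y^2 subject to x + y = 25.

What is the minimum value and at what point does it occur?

Substitute y = 25 - x into f(x,y) = x^2 + y^2:
g(x) = x^2 + (25 - x)^2 = 2x^2 - 50x + 625
g'(x) = 4x - 50 = 0  =>  x = 25/2
y = 25 - 25/2 = 25/2
Minimum value = (25/2)^2 + (25/2)^2 = 625/2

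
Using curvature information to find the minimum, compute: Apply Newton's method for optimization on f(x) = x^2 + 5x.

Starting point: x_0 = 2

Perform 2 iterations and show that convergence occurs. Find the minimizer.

f(x) = x^2 + 5x, f'(x) = 2x + (5), f''(x) = 2
Step 1: f'(2) = 9, x_1 = 2 - 9/2 = -5/2
Step 2: f'(-5/2) = 0, x_2 = -5/2 (converged)
Newton's method converges in 1 step for quadratics.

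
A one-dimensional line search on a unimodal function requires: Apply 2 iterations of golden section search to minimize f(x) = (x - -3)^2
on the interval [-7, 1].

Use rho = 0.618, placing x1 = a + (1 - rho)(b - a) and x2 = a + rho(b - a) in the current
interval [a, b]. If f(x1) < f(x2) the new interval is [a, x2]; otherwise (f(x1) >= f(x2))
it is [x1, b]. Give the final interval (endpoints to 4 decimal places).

Golden section search for min of f(x) = (x - -3)^2 on [-7, 1].
Each step: x1 = a + (1 - rho)(b - a), x2 = a + rho(b - a); if f(x1) < f(x2) keep [a, x2], otherwise keep [x1, b].
Step 1: [-7.0000, 1.0000], x1=-3.9440 (f=0.8911), x2=-2.0560 (f=0.8911); f(x1) = f(x2) (tie, not '<') => keep [-3.9440, 1.0000]
Step 2: [-3.9440, 1.0000], x1=-2.0554 (f=0.8923), x2=-0.8886 (f=4.4580); f(x1) < f(x2) => keep [-3.9440, -0.8886]
Final interval: [-3.9440, -0.8886]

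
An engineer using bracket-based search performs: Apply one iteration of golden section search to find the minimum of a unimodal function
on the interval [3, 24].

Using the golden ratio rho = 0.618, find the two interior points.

Golden section search on [3, 24].
Golden ratio rho = 0.618 (approx).
Interior points:
  x_1 = 3 + (1-0.618)*21 = 11.0220
  x_2 = 3 + 0.618*21 = 15.9780
Compare f(x_1) and f(x_2) to determine which subinterval to keep.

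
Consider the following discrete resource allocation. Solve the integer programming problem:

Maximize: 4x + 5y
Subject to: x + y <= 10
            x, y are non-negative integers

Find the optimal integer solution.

Objective: 4x + 5y, constraint: x + y <= 10
Coefficient of y is 5 > coefficient of x is 4, so allocate the entire budget to y.
Optimal: x = 0, y = 10, value = 50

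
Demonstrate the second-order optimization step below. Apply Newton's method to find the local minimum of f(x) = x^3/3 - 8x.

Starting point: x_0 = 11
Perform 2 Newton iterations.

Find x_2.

f(x) = x^3/3 - 8x
f'(x) = x^2 - 8, f''(x) = 2x
Newton update: x_{n+1} = x_n - (x_n^2 - 8)/(2*x_n)
Step 1: x_0 = 11, f'=113, f''=22, x_1 = 129/22
Step 2: x_1 = 129/22, f'=12769/484, f''=129/11, x_2 = 20513/5676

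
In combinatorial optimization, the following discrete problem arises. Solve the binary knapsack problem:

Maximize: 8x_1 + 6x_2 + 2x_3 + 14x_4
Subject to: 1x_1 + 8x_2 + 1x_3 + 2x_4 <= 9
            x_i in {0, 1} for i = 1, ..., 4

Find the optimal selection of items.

Items: item 1 (v=8, w=1), item 2 (v=6, w=8), item 3 (v=2, w=1), item 4 (v=14, w=2)
Capacity: 9
Checking all 16 subsets (w = total weight, v = total value):
  {}: w = 0, v = 0
  {1}: w = 1, v = 8
  {2}: w = 8, v = 6
  {3}: w = 1, v = 2
  {4}: w = 2, v = 14
  {1, 2}: w = 9, v = 14
  {1, 3}: w = 2, v = 10
  {1, 4}: w = 3, v = 22
  {2, 3}: w = 9, v = 8
  {2, 4}: w = 10 > 9, infeasible
  {3, 4}: w = 3, v = 16
  {1, 2, 3}: w = 10 > 9, infeasible
  {1, 2, 4}: w = 11 > 9, infeasible
  {1, 3, 4}: w = 4, v = 24
  {2, 3, 4}: w = 11 > 9, infeasible
  {1, 2, 3, 4}: w = 12 > 9, infeasible
Best feasible subset: items [1, 3, 4]
Total weight: 4 <= 9, total value: 24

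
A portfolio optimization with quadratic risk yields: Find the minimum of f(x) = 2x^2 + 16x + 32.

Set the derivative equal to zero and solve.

f(x) = 2x^2 + 16x + 32
f'(x) = 4x + (16) = 0
x = -16/4 = -4
f(-4) = 0
Since f''(x) = 4 > 0, this is a minimum.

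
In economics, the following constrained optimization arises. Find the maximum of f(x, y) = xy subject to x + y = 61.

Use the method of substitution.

Substitute y = 61 - x into f(x,y) = xy:
g(x) = x(61 - x) = 61x - x^2
g'(x) = 61 - 2x = 0  =>  x = 61/2
y = 61 - 61/2 = 61/2
Maximum value = (61/2) * (61/2) = 3721/4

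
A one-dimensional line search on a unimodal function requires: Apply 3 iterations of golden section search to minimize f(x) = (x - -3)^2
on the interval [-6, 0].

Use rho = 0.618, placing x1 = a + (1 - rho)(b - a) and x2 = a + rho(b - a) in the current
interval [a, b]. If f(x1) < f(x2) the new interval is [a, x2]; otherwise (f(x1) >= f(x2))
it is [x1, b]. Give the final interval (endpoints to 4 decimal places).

Golden section search for min of f(x) = (x - -3)^2 on [-6, 0].
Each step: x1 = a + (1 - rho)(b - a), x2 = a + rho(b - a); if f(x1) < f(x2) keep [a, x2], otherwise keep [x1, b].
Step 1: [-6.0000, 0.0000], x1=-3.7080 (f=0.5013), x2=-2.2920 (f=0.5013); f(x1) = f(x2) (tie, not '<') => keep [-3.7080, 0.0000]
Step 2: [-3.7080, 0.0000], x1=-2.2915 (f=0.5019), x2=-1.4165 (f=2.5076); f(x1) < f(x2) => keep [-3.7080, -1.4165]
Step 3: [-3.7080, -1.4165], x1=-2.8326 (f=0.0280), x2=-2.2918 (f=0.5015); f(x1) < f(x2) => keep [-3.7080, -2.2918]
Final interval: [-3.7080, -2.2918]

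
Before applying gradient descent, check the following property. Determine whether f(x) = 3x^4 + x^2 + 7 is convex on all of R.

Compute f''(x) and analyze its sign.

f(x) = 3x^4 + x^2 + 7
f'(x) = 12x^3 + 2x
f''(x) = 36x^2 + 2
f''(x) = 36x^2 + 2 >= 2 > 0 for all x
Therefore, f is convex on R.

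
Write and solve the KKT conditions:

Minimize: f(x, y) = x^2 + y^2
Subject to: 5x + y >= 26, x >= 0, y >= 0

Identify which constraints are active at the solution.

KKT conditions for min x^2 + y^2 s.t. 5x + 1y >= 26, x >= 0, y >= 0:
Stationarity: 2x = mu*5 + mu_x, 2y = mu*1 + mu_y, with mu, mu_x, mu_y >= 0
Complementary slackness: mu*(5x + y - 26) = 0, mu_x*x = 0, mu_y*y = 0
(0, 0) is infeasible (5*0 + 1*0 < 26), so if mu = 0 stationarity would force x = mu_x/2 >= 0, y = mu_y/2 >= 0 with mu_x*x = mu_y*y = 0, i.e. x = y = 0: contradiction. Hence mu > 0 and 5x + y = 26 is active.
Try x > 0, y > 0 (so mu_x = mu_y = 0): x = 5*mu/2, y = 1*mu/2
Substitute: 5*(5*mu/2) + 1*(1*mu/2) = 26
  mu*26/2 = 26 => mu = 2
x* = 5 > 0, y* = 1 > 0, consistent with mu_x = mu_y = 0.
f is convex and the constraints are linear, so this KKT point is the global minimum.
f* = 26
Active constraints: 5x + y >= 26 (holds with equality, mu = 2 > 0); x >= 0 and y >= 0 are inactive (mu_x = mu_y = 0).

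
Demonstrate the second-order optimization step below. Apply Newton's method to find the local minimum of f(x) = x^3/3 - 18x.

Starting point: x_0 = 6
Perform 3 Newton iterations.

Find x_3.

f(x) = x^3/3 - 18x
f'(x) = x^2 - 18, f''(x) = 2x
Newton update: x_{n+1} = x_n - (x_n^2 - 18)/(2*x_n)
Step 1: x_0 = 6, f'=18, f''=12, x_1 = 9/2
Step 2: x_1 = 9/2, f'=9/4, f''=9, x_2 = 17/4
Step 3: x_2 = 17/4, f'=1/16, f''=17/2, x_3 = 577/136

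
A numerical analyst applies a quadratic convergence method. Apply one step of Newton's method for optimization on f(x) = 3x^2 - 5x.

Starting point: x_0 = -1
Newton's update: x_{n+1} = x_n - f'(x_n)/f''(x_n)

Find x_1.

f(x) = 3x^2 - 5x
f'(x) = 6x + (-5), f''(x) = 6
Newton step: x_1 = x_0 - f'(x_0)/f''(x_0)
f'(-1) = -11
x_1 = -1 - -11/6 = 5/6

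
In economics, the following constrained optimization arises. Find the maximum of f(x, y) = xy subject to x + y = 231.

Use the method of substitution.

Substitute y = 231 - x into f(x,y) = xy:
g(x) = x(231 - x) = 231x - x^2
g'(x) = 231 - 2x = 0  =>  x = 231/2
y = 231 - 231/2 = 231/2
Maximum value = (231/2) * (231/2) = 53361/4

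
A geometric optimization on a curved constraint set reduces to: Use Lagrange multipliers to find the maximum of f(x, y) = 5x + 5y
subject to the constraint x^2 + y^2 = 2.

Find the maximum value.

Set up Lagrange conditions: grad f = lambda * grad g
  5 = 2*lambda*x
  5 = 2*lambda*y
From these: x/y = 5/5, so x = 5t, y = 5t for some t.
Substitute into constraint: (5t)^2 + (5t)^2 = 2
  t^2 * 50 = 2
  t = sqrt(2/50)
Maximum = 5*x + 5*y = (5^2 + 5^2)*t = 50 * sqrt(2/50) = 10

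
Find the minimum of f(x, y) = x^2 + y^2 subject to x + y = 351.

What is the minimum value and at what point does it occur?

Substitute y = 351 - x into f(x,y) = x^2 + y^2:
g(x) = x^2 + (351 - x)^2 = 2x^2 - 702x + 123201
g'(x) = 4x - 702 = 0  =>  x = 351/2
y = 351 - 351/2 = 351/2
Minimum value = (351/2)^2 + (351/2)^2 = 123201/2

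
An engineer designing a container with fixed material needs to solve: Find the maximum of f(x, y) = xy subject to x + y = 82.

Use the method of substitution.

Substitute y = 82 - x into f(x,y) = xy:
g(x) = x(82 - x) = 82x - x^2
g'(x) = 82 - 2x = 0  =>  x = 41
y = 82 - 41 = 41
Maximum value = 41 * 41 = 1681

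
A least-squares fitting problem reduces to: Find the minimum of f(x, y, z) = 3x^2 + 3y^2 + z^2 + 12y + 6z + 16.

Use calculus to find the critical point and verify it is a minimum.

f(x,y,z) = 3x^2 + 3y^2 + z^2 + 12y + 6z + 16
df/dx = 6x + (0) = 0 => x = 0
df/dy = 6y + (12) = 0 => y = -2
df/dz = 2z + (6) = 0 => z = -3
f(0,-2,-3) = 3*(0)^2 + 3*(-2)^2 + 1*(-3)^2 + 12*(-2) + 6*(-3) + 16 = -5
Hessian is diagonal with entries 6, 6, 2 > 0, confirmed minimum.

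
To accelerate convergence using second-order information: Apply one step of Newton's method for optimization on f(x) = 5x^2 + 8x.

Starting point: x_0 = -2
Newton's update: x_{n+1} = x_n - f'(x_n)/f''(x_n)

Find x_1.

f(x) = 5x^2 + 8x
f'(x) = 10x + (8), f''(x) = 10
Newton step: x_1 = x_0 - f'(x_0)/f''(x_0)
f'(-2) = -12
x_1 = -2 - -12/10 = -4/5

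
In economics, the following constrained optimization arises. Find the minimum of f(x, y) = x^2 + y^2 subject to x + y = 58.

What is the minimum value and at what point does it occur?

Substitute y = 58 - x into f(x,y) = x^2 + y^2:
g(x) = x^2 + (58 - x)^2 = 2x^2 - 116x + 3364
g'(x) = 4x - 116 = 0  =>  x = 29
y = 58 - 29 = 29
Minimum value = 29^2 + 29^2 = 1682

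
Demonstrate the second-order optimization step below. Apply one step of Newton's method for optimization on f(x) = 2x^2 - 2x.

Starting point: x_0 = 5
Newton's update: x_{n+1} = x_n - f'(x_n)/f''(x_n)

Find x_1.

f(x) = 2x^2 - 2x
f'(x) = 4x + (-2), f''(x) = 4
Newton step: x_1 = x_0 - f'(x_0)/f''(x_0)
f'(5) = 18
x_1 = 5 - 18/4 = 1/2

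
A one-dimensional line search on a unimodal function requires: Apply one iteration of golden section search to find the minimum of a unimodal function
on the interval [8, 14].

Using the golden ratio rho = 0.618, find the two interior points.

Golden section search on [8, 14].
Golden ratio rho = 0.618 (approx).
Interior points:
  x_1 = 8 + (1-0.618)*6 = 10.2920
  x_2 = 8 + 0.618*6 = 11.7080
Compare f(x_1) and f(x_2) to determine which subinterval to keep.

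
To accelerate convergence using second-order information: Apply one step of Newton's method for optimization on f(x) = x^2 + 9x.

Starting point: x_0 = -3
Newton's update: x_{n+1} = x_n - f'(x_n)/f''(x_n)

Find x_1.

f(x) = x^2 + 9x
f'(x) = 2x + (9), f''(x) = 2
Newton step: x_1 = x_0 - f'(x_0)/f''(x_0)
f'(-3) = 3
x_1 = -3 - 3/2 = -9/2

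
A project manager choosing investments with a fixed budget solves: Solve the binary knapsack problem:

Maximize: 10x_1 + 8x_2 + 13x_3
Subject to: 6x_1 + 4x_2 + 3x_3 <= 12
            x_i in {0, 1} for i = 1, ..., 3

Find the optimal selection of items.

Items: item 1 (v=10, w=6), item 2 (v=8, w=4), item 3 (v=13, w=3)
Capacity: 12
Checking all 8 subsets (w = total weight, v = total value):
  {}: w = 0, v = 0
  {1}: w = 6, v = 10
  {2}: w = 4, v = 8
  {3}: w = 3, v = 13
  {1, 2}: w = 10, v = 18
  {1, 3}: w = 9, v = 23
  {2, 3}: w = 7, v = 21
  {1, 2, 3}: w = 13 > 12, infeasible
Best feasible subset: items [1, 3]
Total weight: 9 <= 12, total value: 23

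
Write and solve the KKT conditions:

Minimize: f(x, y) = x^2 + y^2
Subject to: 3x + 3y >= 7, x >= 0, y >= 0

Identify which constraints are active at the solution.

KKT conditions for min x^2 + y^2 s.t. 3x + 3y >= 7, x >= 0, y >= 0:
Stationarity: 2x = mu*3 + mu_x, 2y = mu*3 + mu_y, with mu, mu_x, mu_y >= 0
Complementary slackness: mu*(3x + 3y - 7) = 0, mu_x*x = 0, mu_y*y = 0
(0, 0) is infeasible (3*0 + 3*0 < 7), so if mu = 0 stationarity would force x = mu_x/2 >= 0, y = mu_y/2 >= 0 with mu_x*x = mu_y*y = 0, i.e. x = y = 0: contradiction. Hence mu > 0 and 3x + 3y = 7 is active.
Try x > 0, y > 0 (so mu_x = mu_y = 0): x = 3*mu/2, y = 3*mu/2
Substitute: 3*(3*mu/2) + 3*(3*mu/2) = 7
  mu*18/2 = 7 => mu = 7/9
x* = 7/6 > 0, y* = 7/6 > 0, consistent with mu_x = mu_y = 0.
f is convex and the constraints are linear, so this KKT point is the global minimum.
f* = 49/18
Active constraints: 3x + 3y >= 7 (holds with equality, mu = 7/9 > 0); x >= 0 and y >= 0 are inactive (mu_x = mu_y = 0).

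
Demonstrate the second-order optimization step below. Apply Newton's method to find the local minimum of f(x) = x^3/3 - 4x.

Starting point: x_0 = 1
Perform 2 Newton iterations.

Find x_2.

f(x) = x^3/3 - 4x
f'(x) = x^2 - 4, f''(x) = 2x
Newton update: x_{n+1} = x_n - (x_n^2 - 4)/(2*x_n)
Step 1: x_0 = 1, f'=-3, f''=2, x_1 = 5/2
Step 2: x_1 = 5/2, f'=9/4, f''=5, x_2 = 41/20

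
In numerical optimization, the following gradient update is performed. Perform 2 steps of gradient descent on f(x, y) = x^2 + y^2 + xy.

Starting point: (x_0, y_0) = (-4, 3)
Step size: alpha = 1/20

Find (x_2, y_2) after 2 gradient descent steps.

f(x,y) = x^2 + y^2 + xy
grad_x = 2x + 1y, grad_y = 2y + 1x
Step 1: grad = (-5, 2), (-15/4, 29/10)
Step 2: grad = (-23/5, 41/20), (-88/25, 1119/400)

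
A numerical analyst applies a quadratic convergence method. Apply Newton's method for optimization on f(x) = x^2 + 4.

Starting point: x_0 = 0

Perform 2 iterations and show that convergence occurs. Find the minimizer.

f(x) = x^2 + 4, f'(x) = 2x + (0), f''(x) = 2
Step 1: f'(0) = 0, x_1 = 0 - 0/2 = 0
Step 2: f'(0) = 0, x_2 = 0 (converged)
Newton's method converges in 1 step for quadratics.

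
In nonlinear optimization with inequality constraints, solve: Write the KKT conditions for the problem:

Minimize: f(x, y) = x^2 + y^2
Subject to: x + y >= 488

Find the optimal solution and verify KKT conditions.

KKT conditions for min x^2 + y^2 s.t. x + y >= 488:
Stationarity: 2x = mu, 2y = mu
So x = y = mu/2.
Complementary slackness: mu*(x + y - 488) = 0
Primal feasibility: x + y >= 488; dual feasibility: mu >= 0
If mu = 0 then x = y = 0, but 0 + 0 < 488 is infeasible, so the constraint is active.
Constraint active: x + y = 2*(mu/2) = 488 => mu = 488
x = y = 244, f = 119072
Verify: stationarity 2*244 = 488 = mu; primal 244 + 244 = 488 >= 488; dual mu = 488 >= 0; complementary slackness 488*(488 - 488) = 0. All KKT conditions hold.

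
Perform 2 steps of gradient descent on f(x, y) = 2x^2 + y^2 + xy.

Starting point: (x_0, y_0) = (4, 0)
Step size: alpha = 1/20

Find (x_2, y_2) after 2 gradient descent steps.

f(x,y) = 2x^2 + y^2 + xy
grad_x = 4x + 1y, grad_y = 2y + 1x
Step 1: grad = (16, 4), (16/5, -1/5)
Step 2: grad = (63/5, 14/5), (257/100, -17/50)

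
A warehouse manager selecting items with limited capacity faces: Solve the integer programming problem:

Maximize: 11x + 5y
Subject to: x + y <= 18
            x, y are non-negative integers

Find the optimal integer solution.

Objective: 11x + 5y, constraint: x + y <= 18
Coefficient of x is 11 >= coefficient of y is 5, so allocate the entire budget to x.
Optimal: x = 18, y = 0, value = 198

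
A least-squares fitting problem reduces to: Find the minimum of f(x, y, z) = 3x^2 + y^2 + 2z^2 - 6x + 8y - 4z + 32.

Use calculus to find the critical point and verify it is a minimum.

f(x,y,z) = 3x^2 + y^2 + 2z^2 - 6x + 8y - 4z + 32
df/dx = 6x + (-6) = 0 => x = 1
df/dy = 2y + (8) = 0 => y = -4
df/dz = 4z + (-4) = 0 => z = 1
f(1,-4,1) = 3*(1)^2 + 1*(-4)^2 + 2*(1)^2 + -6*(1) + 8*(-4) + -4*(1) + 32 = 11
Hessian is diagonal with entries 6, 2, 4 > 0, confirmed minimum.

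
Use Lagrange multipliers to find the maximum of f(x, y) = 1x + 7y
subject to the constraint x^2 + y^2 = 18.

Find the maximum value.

Set up Lagrange conditions: grad f = lambda * grad g
  1 = 2*lambda*x
  7 = 2*lambda*y
From these: x/y = 1/7, so x = 1t, y = 7t for some t.
Substitute into constraint: (1t)^2 + (7t)^2 = 18
  t^2 * 50 = 18
  t = sqrt(18/50)
Maximum = 1*x + 7*y = (1^2 + 7^2)*t = 50 * sqrt(18/50) = 30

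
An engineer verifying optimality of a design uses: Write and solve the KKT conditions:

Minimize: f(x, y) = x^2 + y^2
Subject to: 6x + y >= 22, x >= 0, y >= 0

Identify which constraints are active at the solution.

KKT conditions for min x^2 + y^2 s.t. 6x + 1y >= 22, x >= 0, y >= 0:
Stationarity: 2x = mu*6 + mu_x, 2y = mu*1 + mu_y, with mu, mu_x, mu_y >= 0
Complementary slackness: mu*(6x + y - 22) = 0, mu_x*x = 0, mu_y*y = 0
(0, 0) is infeasible (6*0 + 1*0 < 22), so if mu = 0 stationarity would force x = mu_x/2 >= 0, y = mu_y/2 >= 0 with mu_x*x = mu_y*y = 0, i.e. x = y = 0: contradiction. Hence mu > 0 and 6x + y = 22 is active.
Try x > 0, y > 0 (so mu_x = mu_y = 0): x = 6*mu/2, y = 1*mu/2
Substitute: 6*(6*mu/2) + 1*(1*mu/2) = 22
  mu*37/2 = 22 => mu = 44/37
x* = 132/37 > 0, y* = 22/37 > 0, consistent with mu_x = mu_y = 0.
f is convex and the constraints are linear, so this KKT point is the global minimum.
f* = 484/37
Active constraints: 6x + y >= 22 (holds with equality, mu = 44/37 > 0); x >= 0 and y >= 0 are inactive (mu_x = mu_y = 0).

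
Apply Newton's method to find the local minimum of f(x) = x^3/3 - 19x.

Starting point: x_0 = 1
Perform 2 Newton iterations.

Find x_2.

f(x) = x^3/3 - 19x
f'(x) = x^2 - 19, f''(x) = 2x
Newton update: x_{n+1} = x_n - (x_n^2 - 19)/(2*x_n)
Step 1: x_0 = 1, f'=-18, f''=2, x_1 = 10
Step 2: x_1 = 10, f'=81, f''=20, x_2 = 119/20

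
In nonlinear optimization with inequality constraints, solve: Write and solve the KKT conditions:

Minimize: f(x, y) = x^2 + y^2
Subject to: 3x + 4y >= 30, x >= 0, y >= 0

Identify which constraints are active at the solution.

KKT conditions for min x^2 + y^2 s.t. 3x + 4y >= 30, x >= 0, y >= 0:
Stationarity: 2x = mu*3 + mu_x, 2y = mu*4 + mu_y, with mu, mu_x, mu_y >= 0
Complementary slackness: mu*(3x + 4y - 30) = 0, mu_x*x = 0, mu_y*y = 0
(0, 0) is infeasible (3*0 + 4*0 < 30), so if mu = 0 stationarity would force x = mu_x/2 >= 0, y = mu_y/2 >= 0 with mu_x*x = mu_y*y = 0, i.e. x = y = 0: contradiction. Hence mu > 0 and 3x + 4y = 30 is active.
Try x > 0, y > 0 (so mu_x = mu_y = 0): x = 3*mu/2, y = 4*mu/2
Substitute: 3*(3*mu/2) + 4*(4*mu/2) = 30
  mu*25/2 = 30 => mu = 12/5
x* = 18/5 > 0, y* = 24/5 > 0, consistent with mu_x = mu_y = 0.
f is convex and the constraints are linear, so this KKT point is the global minimum.
f* = 36
Active constraints: 3x + 4y >= 30 (holds with equality, mu = 12/5 > 0); x >= 0 and y >= 0 are inactive (mu_x = mu_y = 0).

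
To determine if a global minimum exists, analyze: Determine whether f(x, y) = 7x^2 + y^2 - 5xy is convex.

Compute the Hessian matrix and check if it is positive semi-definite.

f(x,y) = 7x^2 + y^2 - 5xy
Hessian H = [[14, -5], [-5, 2]]
trace(H) = 16, det(H) = 3
Eigenvalues: (16 +/- sqrt(244)) / 2 = 15.81, 0.1898
Since both eigenvalues > 0, f is convex.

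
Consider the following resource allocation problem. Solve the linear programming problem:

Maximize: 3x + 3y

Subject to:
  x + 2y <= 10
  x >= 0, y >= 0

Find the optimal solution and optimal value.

The feasible region has vertices at [(0, 0), (10, 0), (0, 5)].
Checking objective 3x + 3y at each vertex:
  (0, 0): 3*0 + 3*0 = 0
  (10, 0): 3*10 + 3*0 = 30
  (0, 5): 3*0 + 3*5 = 15
Maximum is 30 at (10, 0).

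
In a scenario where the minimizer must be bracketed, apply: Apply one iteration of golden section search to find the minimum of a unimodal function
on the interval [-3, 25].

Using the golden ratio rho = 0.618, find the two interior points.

Golden section search on [-3, 25].
Golden ratio rho = 0.618 (approx).
Interior points:
  x_1 = -3 + (1-0.618)*28 = 7.6960
  x_2 = -3 + 0.618*28 = 14.3040
Compare f(x_1) and f(x_2) to determine which subinterval to keep.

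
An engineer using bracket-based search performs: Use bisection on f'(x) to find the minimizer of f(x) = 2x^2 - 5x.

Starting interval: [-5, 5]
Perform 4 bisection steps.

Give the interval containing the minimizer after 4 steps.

Finding critical point of f(x) = 2x^2 - 5x using bisection on f'(x) = 4x + -5.
f'(x) = 0 when x = 5/4.
Starting interval: [-5, 5]
Step 1: mid = 0, f'(mid) = -5, new interval = [0, 5]
Step 2: mid = 5/2, f'(mid) = 5, new interval = [0, 5/2]
Step 3: mid = 5/4, f'(mid) = 0, new interval = [5/4, 5/4]
Step 4: mid = 5/4, f'(mid) = 0, new interval = [5/4, 5/4]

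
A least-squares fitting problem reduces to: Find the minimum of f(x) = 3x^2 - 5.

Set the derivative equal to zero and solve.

f(x) = 3x^2 - 5
f'(x) = 6x + (0) = 0
x = 0/6 = 0
f(0) = -5
Since f''(x) = 6 > 0, this is a minimum.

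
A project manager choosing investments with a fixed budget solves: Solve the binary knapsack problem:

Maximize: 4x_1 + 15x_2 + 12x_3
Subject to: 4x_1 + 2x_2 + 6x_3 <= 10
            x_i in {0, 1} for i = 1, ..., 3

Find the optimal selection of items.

Items: item 1 (v=4, w=4), item 2 (v=15, w=2), item 3 (v=12, w=6)
Capacity: 10
Checking all 8 subsets (w = total weight, v = total value):
  {}: w = 0, v = 0
  {1}: w = 4, v = 4
  {2}: w = 2, v = 15
  {3}: w = 6, v = 12
  {1, 2}: w = 6, v = 19
  {1, 3}: w = 10, v = 16
  {2, 3}: w = 8, v = 27
  {1, 2, 3}: w = 12 > 10, infeasible
Best feasible subset: items [2, 3]
Total weight: 8 <= 10, total value: 27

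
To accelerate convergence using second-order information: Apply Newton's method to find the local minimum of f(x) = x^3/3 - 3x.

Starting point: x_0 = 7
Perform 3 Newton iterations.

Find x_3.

f(x) = x^3/3 - 3x
f'(x) = x^2 - 3, f''(x) = 2x
Newton update: x_{n+1} = x_n - (x_n^2 - 3)/(2*x_n)
Step 1: x_0 = 7, f'=46, f''=14, x_1 = 26/7
Step 2: x_1 = 26/7, f'=529/49, f''=52/7, x_2 = 823/364
Step 3: x_2 = 823/364, f'=279841/132496, f''=823/182, x_3 = 1074817/599144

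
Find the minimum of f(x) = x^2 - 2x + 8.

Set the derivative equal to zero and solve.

f(x) = x^2 - 2x + 8
f'(x) = 2x + (-2) = 0
x = 2/2 = 1
f(1) = 7
Since f''(x) = 2 > 0, this is a minimum.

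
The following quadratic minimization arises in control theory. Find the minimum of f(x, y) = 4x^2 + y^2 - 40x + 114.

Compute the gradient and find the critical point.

f(x,y) = 4x^2 + y^2 - 40x + 114
df/dx = 8x + (-40) = 0  =>  x = 5
df/dy = 2y + (0) = 0  =>  y = 0
f(5, 0) = 4*(5)^2 + 1*(0)^2 + -40*(5) + 114 = 14
Hessian is diagonal with entries 8, 2 > 0, so this is a minimum.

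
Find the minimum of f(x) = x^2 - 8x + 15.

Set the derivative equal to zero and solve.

f(x) = x^2 - 8x + 15
f'(x) = 2x + (-8) = 0
x = 8/2 = 4
f(4) = -1
Since f''(x) = 2 > 0, this is a minimum.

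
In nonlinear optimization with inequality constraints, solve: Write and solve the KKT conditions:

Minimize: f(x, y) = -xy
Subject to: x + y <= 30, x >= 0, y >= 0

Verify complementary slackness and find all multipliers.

Problem: min -xy s.t. x + y <= 30 (multiplier lambda), x >= 0 (mu_x), y >= 0 (mu_y)
KKT stationarity: -y + lambda - mu_x = 0, -x + lambda - mu_y = 0, with lambda, mu_x, mu_y >= 0
Complementary slackness: lambda*(x + y - 30) = 0, mu_x*x = 0, mu_y*y = 0
If lambda = 0: y = -mu_x <= 0 and x = -mu_y <= 0 force x = y = 0 with f = 0; but x = y = 15 is feasible with f = -225 < 0, so this is not the minimum. Hence lambda > 0 and x + y = 30.
Try x > 0, y > 0 (so mu_x = mu_y = 0): y = lambda, x = lambda => x = y = lambda
x + y = 30 => 2*lambda = 30 => lambda = 15
x* = y* = 15 > 0, consistent with mu_x = mu_y = 0.
(Any feasible point with x = 0 or y = 0 has f = 0 > -225, so the minimum is not on those boundaries.)
min(-xy) = -225 (i.e. max xy = 225)
Multipliers: lambda = 15, mu_x = 0, mu_y = 0
Complementary slackness: lambda*(x + y - 30) = 15*(15 + 15 - 30) = 0, mu_x*x = 0*15 = 0, mu_y*y = 0*15 = 0. Satisfied.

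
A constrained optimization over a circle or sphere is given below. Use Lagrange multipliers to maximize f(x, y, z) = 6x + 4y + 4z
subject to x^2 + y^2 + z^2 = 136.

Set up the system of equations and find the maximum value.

Lagrange conditions: 6 = 2*lambda*x, 4 = 2*lambda*y, 4 = 2*lambda*z
So x:6 = y:4 = z:4, i.e. x = 6t, y = 4t, z = 4t
Constraint: t^2*(6^2 + 4^2 + 4^2) = 136
  t^2 * 68 = 136  =>  t = sqrt(2)
Maximum = 6*6t + 4*4t + 4*4t = 68*sqrt(2) = sqrt(9248)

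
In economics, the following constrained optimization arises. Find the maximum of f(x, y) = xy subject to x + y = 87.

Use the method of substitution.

Substitute y = 87 - x into f(x,y) = xy:
g(x) = x(87 - x) = 87x - x^2
g'(x) = 87 - 2x = 0  =>  x = 87/2
y = 87 - 87/2 = 87/2
Maximum value = (87/2) * (87/2) = 7569/4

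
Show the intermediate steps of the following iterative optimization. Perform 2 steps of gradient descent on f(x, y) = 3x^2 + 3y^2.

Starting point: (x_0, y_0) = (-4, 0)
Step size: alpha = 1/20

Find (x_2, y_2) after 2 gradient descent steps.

f(x,y) = 3x^2 + 3y^2
grad_x = 6x + 0y, grad_y = 6y + 0x
Step 1: grad = (-24, 0), (-14/5, 0)
Step 2: grad = (-84/5, 0), (-49/25, 0)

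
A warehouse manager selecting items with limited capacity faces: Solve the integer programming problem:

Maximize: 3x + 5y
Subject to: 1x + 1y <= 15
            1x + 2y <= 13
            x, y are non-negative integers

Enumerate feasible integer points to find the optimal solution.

Constraint 1: 1x + 1y <= 15
Constraint 2: 1x + 2y <= 13
Feasible x range (need y >= 0): 0 <= x <= min(15/1, 13/1) => x in {0, ..., 13}.
Enumerate feasible integer points row by row (the coefficient of y is 5 > 0, so for each x the largest feasible y gives the best value):
  x = 0: y <= min((15 - 1*0)/1, (13 - 1*0)/2) => y in {0, ..., 6}; best 3*0 + 5*6 = 30
  x = 1: y <= min((15 - 1*1)/1, (13 - 1*1)/2) => y in {0, ..., 6}; best 3*1 + 5*6 = 33
  x = 2: y <= min((15 - 1*2)/1, (13 - 1*2)/2) => y in {0, ..., 5}; best 3*2 + 5*5 = 31
  x = 3: y <= min((15 - 1*3)/1, (13 - 1*3)/2) => y in {0, ..., 5}; best 3*3 + 5*5 = 34
  x = 4: y <= min((15 - 1*4)/1, (13 - 1*4)/2) => y in {0, ..., 4}; best 3*4 + 5*4 = 32
  x = 5: y <= min((15 - 1*5)/1, (13 - 1*5)/2) => y in {0, ..., 4}; best 3*5 + 5*4 = 35
  x = 6: y <= min((15 - 1*6)/1, (13 - 1*6)/2) => y in {0, ..., 3}; best 3*6 + 5*3 = 33
  x = 7: y <= min((15 - 1*7)/1, (13 - 1*7)/2) => y in {0, ..., 3}; best 3*7 + 5*3 = 36
  x = 8: y <= min((15 - 1*8)/1, (13 - 1*8)/2) => y in {0, ..., 2}; best 3*8 + 5*2 = 34
  x = 9: y <= min((15 - 1*9)/1, (13 - 1*9)/2) => y in {0, ..., 2}; best 3*9 + 5*2 = 37
  x = 10: y <= min((15 - 1*10)/1, (13 - 1*10)/2) => y in {0, ..., 1}; best 3*10 + 5*1 = 35
  x = 11: y <= min((15 - 1*11)/1, (13 - 1*11)/2) => y in {0, ..., 1}; best 3*11 + 5*1 = 38
  x = 12: y <= min((15 - 1*12)/1, (13 - 1*12)/2) => y in {0}; best 3*12 + 5*0 = 36
  x = 13: y <= min((15 - 1*13)/1, (13 - 1*13)/2) => y in {0}; best 3*13 + 5*0 = 39
The maximum 3x + 5y = 39 is achieved at x = 13, y = 0.
Check: 1*13 + 1*0 = 13 <= 15 and 1*13 + 2*0 = 13 <= 13.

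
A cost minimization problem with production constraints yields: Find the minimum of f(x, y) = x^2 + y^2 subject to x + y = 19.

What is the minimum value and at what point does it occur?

Substitute y = 19 - x into f(x,y) = x^2 + y^2:
g(x) = x^2 + (19 - x)^2 = 2x^2 - 38x + 361
g'(x) = 4x - 38 = 0  =>  x = 19/2
y = 19 - 19/2 = 19/2
Minimum value = (19/2)^2 + (19/2)^2 = 361/2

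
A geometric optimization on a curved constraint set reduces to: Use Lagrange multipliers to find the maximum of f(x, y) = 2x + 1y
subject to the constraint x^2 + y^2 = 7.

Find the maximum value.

Set up Lagrange conditions: grad f = lambda * grad g
  2 = 2*lambda*x
  1 = 2*lambda*y
From these: x/y = 2/1, so x = 2t, y = 1t for some t.
Substitute into constraint: (2t)^2 + (1t)^2 = 7
  t^2 * 5 = 7
  t = sqrt(7/5)
Maximum = 2*x + 1*y = (2^2 + 1^2)*t = 5 * sqrt(7/5) = sqrt(35)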